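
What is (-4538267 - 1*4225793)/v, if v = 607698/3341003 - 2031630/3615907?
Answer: 26469117902515731815/1147575618201 ≈ 2.3065e+7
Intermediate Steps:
v = -4590302472804/12080756134721 (v = 607698*(1/3341003) - 2031630*1/3615907 = 607698/3341003 - 2031630/3615907 = -4590302472804/12080756134721 ≈ -0.37997)
(-4538267 - 1*4225793)/v = (-4538267 - 1*4225793)/(-4590302472804/12080756134721) = (-4538267 - 4225793)*(-12080756134721/4590302472804) = -8764060*(-12080756134721/4590302472804) = 26469117902515731815/1147575618201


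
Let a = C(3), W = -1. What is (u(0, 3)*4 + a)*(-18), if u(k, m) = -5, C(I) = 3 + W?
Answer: 324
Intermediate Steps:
C(I) = 2 (C(I) = 3 - 1 = 2)
a = 2
(u(0, 3)*4 + a)*(-18) = (-5*4 + 2)*(-18) = (-20 + 2)*(-18) = -18*(-18) = 324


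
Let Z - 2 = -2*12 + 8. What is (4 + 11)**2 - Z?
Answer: 239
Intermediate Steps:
Z = -14 (Z = 2 + (-2*12 + 8) = 2 + (-24 + 8) = 2 - 16 = -14)
(4 + 11)**2 - Z = (4 + 11)**2 - 1*(-14) = 15**2 + 14 = 225 + 14 = 239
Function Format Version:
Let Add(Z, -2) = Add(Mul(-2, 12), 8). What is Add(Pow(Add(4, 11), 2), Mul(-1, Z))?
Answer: 239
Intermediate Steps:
Z = -14 (Z = Add(2, Add(Mul(-2, 12), 8)) = Add(2, Add(-24, 8)) = Add(2, -16) = -14)
Add(Pow(Add(4, 11), 2), Mul(-1, Z)) = Add(Pow(Add(4, 11), 2), Mul(-1, -14)) = Add(Pow(15, 2), 14) = Add(225, 14) = 239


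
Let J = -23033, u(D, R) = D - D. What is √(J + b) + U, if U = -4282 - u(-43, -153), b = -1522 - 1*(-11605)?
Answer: -4282 + 5*I*√518 ≈ -4282.0 + 113.8*I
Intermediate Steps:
u(D, R) = 0
b = 10083 (b = -1522 + 11605 = 10083)
U = -4282 (U = -4282 - 1*0 = -4282 + 0 = -4282)
√(J + b) + U = √(-23033 + 10083) - 4282 = √(-12950) - 4282 = 5*I*√518 - 4282 = -4282 + 5*I*√518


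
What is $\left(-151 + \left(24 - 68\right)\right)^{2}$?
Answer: $38025$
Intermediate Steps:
$\left(-151 + \left(24 - 68\right)\right)^{2} = \left(-151 - 44\right)^{2} = \left(-195\right)^{2} = 38025$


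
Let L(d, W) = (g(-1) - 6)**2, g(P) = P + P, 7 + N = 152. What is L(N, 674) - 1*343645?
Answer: -343581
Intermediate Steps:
N = 145 (N = -7 + 152 = 145)
g(P) = 2*P
L(d, W) = 64 (L(d, W) = (2*(-1) - 6)**2 = (-2 - 6)**2 = (-8)**2 = 64)
L(N, 674) - 1*343645 = 64 - 1*343645 = 64 - 343645 = -343581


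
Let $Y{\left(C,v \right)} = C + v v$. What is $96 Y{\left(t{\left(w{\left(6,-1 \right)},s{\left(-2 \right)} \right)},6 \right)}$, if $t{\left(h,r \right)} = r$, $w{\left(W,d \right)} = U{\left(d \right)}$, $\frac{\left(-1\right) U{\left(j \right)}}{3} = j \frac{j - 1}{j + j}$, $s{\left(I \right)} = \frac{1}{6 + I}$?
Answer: $3480$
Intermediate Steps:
$U{\left(j \right)} = \frac{3}{2} - \frac{3 j}{2}$ ($U{\left(j \right)} = - 3 j \frac{j - 1}{j + j} = - 3 j \frac{-1 + j}{2 j} = - 3 \left(- \frac{1}{2} + \frac{j}{2}\right) = \frac{3}{2} - \frac{3 j}{2}$)
$w{\left(W,d \right)} = \frac{3}{2} - \frac{3 d}{2}$
$Y{\left(C,v \right)} = C + v^{2}$
$96 Y{\left(t{\left(w{\left(6,-1 \right)},s{\left(-2 \right)} \right)},6 \right)} = 96 \left(\frac{1}{6 - 2} + 6^{2}\right) = 96 \left(\frac{1}{4} + 36\right) = 96 \cdot \frac{145}{4} = 3480$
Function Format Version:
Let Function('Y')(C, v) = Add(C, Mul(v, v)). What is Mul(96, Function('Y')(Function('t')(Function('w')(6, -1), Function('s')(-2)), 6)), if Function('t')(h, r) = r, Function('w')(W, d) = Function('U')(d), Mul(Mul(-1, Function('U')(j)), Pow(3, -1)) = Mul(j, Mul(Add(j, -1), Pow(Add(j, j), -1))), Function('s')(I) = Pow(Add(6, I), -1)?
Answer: 3480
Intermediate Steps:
Function('U')(j) = Add(Rational(3, 2), Mul(Rational(-3, 2), j)) (Function('U')(j) = Mul(-3, Mul(j, Mul(Add(j, -1), Pow(Add(j, j), -1)))) = Mul(-3, Mul(j, Mul(Add(-1, j), Pow(Mul(2, j), -1)))) = Mul(-3, Mul(j, Mul(Add(-1, j), Mul(Rational(1, 2), Pow(j, -1))))) = Mul(-3, Mul(j, Mul(Rational(1, 2), Pow(j, -1), Add(-1, j)))) = Mul(-3, Add(Rational(-1, 2), Mul(Rational(1, 2), j))) = Add(Rational(3, 2), Mul(Rational(-3, 2), j)))
Function('w')(W, d) = Add(Rational(3, 2), Mul(Rational(-3, 2), d))
Function('Y')(C, v) = Add(C, Pow(v, 2))
Mul(96, Function('Y')(Function('t')(Function('w')(6, -1), Function('s')(-2)), 6)) = Mul(96, Add(Pow(Add(6, -2), -1), Pow(6, 2))) = Mul(96, Add(Pow(4, -1), 36)) = Mul(96, Add(Rational(1, 4), 36)) = Mul(96, Rational(145, 4)) = 3480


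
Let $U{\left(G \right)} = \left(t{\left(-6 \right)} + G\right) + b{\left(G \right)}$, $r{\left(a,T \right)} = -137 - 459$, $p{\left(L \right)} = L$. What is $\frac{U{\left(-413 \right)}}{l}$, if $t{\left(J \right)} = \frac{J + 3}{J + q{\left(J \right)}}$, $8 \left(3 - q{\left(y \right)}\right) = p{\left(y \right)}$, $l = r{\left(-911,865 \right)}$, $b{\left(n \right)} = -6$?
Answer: $\frac{1253}{1788} \approx 0.70078$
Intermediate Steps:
$r{\left(a,T \right)} = -596$ ($r{\left(a,T \right)} = -137 - 459 = -596$)
$l = -596$
$q{\left(y \right)} = 3 - \frac{y}{8}$
$t{\left(J \right)} = \frac{3 + J}{3 + \frac{7 J}{8}}$ ($t{\left(J \right)} = \frac{J + 3}{J - \left(-3 + \frac{J}{8}\right)} = \frac{3 + J}{3 + \frac{7 J}{8}}$)
$U{\left(G \right)} = - \frac{14}{3} + G$ ($U{\left(G \right)} = \left(\frac{8 \left(3 - 6\right)}{24 + 7 \left(-6\right)} + G\right) - 6 = \left(8 \frac{1}{24 - 42} \left(-3\right) + G\right) - 6 = \left(8 \frac{1}{-18} \left(-3\right) + G\right) - 6 = \left(8 \left(- \frac{1}{18}\right) \left(-3\right) + G\right) - 6 = \left(\frac{4}{3} + G\right) - 6 = - \frac{14}{3} + G$)
$\frac{U{\left(-413 \right)}}{l} = \frac{- \frac{14}{3} - 413}{-596} = \left(- \frac{1253}{3}\right) \left(- \frac{1}{596}\right) = \frac{1253}{1788}$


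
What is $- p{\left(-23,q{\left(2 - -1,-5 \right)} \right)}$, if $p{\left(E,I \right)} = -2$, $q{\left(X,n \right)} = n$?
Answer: $2$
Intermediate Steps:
$- p{\left(-23,q{\left(2 - -1,-5 \right)} \right)} = \left(-1\right) \left(-2\right) = 2$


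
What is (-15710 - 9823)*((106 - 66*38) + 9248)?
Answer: -174798918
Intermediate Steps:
(-15710 - 9823)*((106 - 66*38) + 9248) = -25533*((106 - 2508) + 9248) = -25533*(-2402 + 9248) = -25533*6846 = -174798918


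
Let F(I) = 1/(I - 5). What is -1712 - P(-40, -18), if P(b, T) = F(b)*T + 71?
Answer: -8917/5 ≈ -1783.4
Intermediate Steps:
F(I) = 1/(-5 + I)
P(b, T) = 71 + T/(-5 + b) (P(b, T) = T/(-5 + b) + 71 = 71 + T/(-5 + b))
-1712 - P(-40, -18) = -1712 - (-355 - 18 + 71*(-40))/(-5 - 40) = -1712 - (-355 - 18 - 2840)/(-45) = -1712 - (-1)*(-3213)/45 = -1712 - 1*357/5 = -1712 - 357/5 = -8917/5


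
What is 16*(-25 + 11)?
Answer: -224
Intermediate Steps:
16*(-25 + 11) = 16*(-14) = -224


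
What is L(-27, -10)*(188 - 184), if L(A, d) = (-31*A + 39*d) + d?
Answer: 1748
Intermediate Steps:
L(A, d) = -31*A + 40*d
L(-27, -10)*(188 - 184) = (-31*(-27) + 40*(-10))*(188 - 184) = (837 - 400)*4 = 437*4 = 1748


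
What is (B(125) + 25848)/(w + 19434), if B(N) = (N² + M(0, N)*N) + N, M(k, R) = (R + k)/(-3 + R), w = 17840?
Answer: 5090581/4547428 ≈ 1.1194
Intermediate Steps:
M(k, R) = (R + k)/(-3 + R)
B(N) = N + N² + N²/(-3 + N) (B(N) = (N² + ((N + 0)/(-3 + N))*N) + N = (N² + (N/(-3 + N))*N) + N = (N² + N²/(-3 + N)) + N = N + N² + N²/(-3 + N))
(B(125) + 25848)/(w + 19434) = (125*(-3 + 125² - 1*125)/(-3 + 125) + 25848)/(17840 + 19434) = (125*(-3 + 15625 - 125)/122 + 25848)/37274 = (125*(1/122)*15497 + 25848)*(1/37274) = (1937125/122 + 25848)*(1/37274) = (5090581/122)*(1/37274) = 5090581/4547428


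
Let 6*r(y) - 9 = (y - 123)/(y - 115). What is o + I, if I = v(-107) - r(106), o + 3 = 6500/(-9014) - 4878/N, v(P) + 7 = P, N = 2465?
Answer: -36449996732/299963385 ≈ -121.51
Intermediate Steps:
v(P) = -7 + P
r(y) = 3/2 + (-123 + y)/(6*(-115 + y)) (r(y) = 3/2 + ((y - 123)/(y - 115))/6 = 3/2 + ((-123 + y)/(-115 + y))/6 = 3/2 + (-123 + y)/(6*(-115 + y)))
o = -63325661/11109755 (o = -3 + (6500/(-9014) - 4878/2465) = -3 + (6500*(-1/9014) - 4878*1/2465) = -3 + (-3250/4507 - 4878/2465) = -3 - 29996396/11109755 = -63325661/11109755 ≈ -5.7000)
I = -3127/27 (I = (-7 - 107) - (-579 + 5*106)/(3*(-115 + 106)) = -114 - (-579 + 530)/(3*(-9)) = -114 - (-1)*(-49)/(3*9) = -114 - 1*49/27 = -114 - 49/27 = -3127/27 ≈ -115.81)
o + I = -63325661/11109755 - 3127/27 = -36449996732/299963385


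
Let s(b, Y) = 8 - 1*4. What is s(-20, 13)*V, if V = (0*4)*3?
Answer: 0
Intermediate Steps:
s(b, Y) = 4 (s(b, Y) = 8 - 4 = 4)
V = 0 (V = 0*3 = 0)
s(-20, 13)*V = 4*0 = 0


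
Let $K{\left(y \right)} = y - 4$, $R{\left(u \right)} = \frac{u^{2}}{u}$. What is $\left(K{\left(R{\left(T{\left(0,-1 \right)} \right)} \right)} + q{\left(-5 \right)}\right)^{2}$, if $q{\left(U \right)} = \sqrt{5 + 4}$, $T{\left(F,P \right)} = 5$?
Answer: $16$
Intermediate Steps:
$q{\left(U \right)} = 3$ ($q{\left(U \right)} = \sqrt{9} = 3$)
$R{\left(u \right)} = u$
$K{\left(y \right)} = -4 + y$
$\left(K{\left(R{\left(T{\left(0,-1 \right)} \right)} \right)} + q{\left(-5 \right)}\right)^{2} = \left(\left(-4 + 5\right) + 3\right)^{2} = \left(1 + 3\right)^{2} = 4^{2} = 16$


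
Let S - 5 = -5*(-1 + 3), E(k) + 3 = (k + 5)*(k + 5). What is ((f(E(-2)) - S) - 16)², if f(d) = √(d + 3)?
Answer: 64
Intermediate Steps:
E(k) = -3 + (5 + k)² (E(k) = -3 + (k + 5)*(k + 5) = -3 + (5 + k)*(5 + k) = -3 + (5 + k)²)
S = -5 (S = 5 - 5*(-1 + 3) = 5 - 5*2 = 5 - 10 = -5)
f(d) = √(3 + d)
((f(E(-2)) - S) - 16)² = ((√(3 + (-3 + (5 - 2)²)) - 1*(-5)) - 16)² = ((√(3 + (-3 + 3²)) + 5) - 16)² = ((√(3 + (-3 + 9)) + 5) - 16)² = ((√(3 + 6) + 5) - 16)² = ((√9 + 5) - 16)² = ((3 + 5) - 16)² = (8 - 16)² = (-8)² = 64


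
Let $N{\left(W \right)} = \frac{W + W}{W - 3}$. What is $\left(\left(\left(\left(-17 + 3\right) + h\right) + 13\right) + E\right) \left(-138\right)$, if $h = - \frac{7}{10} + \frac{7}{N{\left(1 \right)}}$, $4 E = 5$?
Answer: $\frac{10281}{10} \approx 1028.1$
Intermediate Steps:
$E = \frac{5}{4}$ ($E = \frac{1}{4} \cdot 5 = \frac{5}{4} \approx 1.25$)
$N{\left(W \right)} = \frac{2 W}{-3 + W}$
$h = - \frac{77}{10}$ ($h = - \frac{7}{10} + \frac{7}{2 \cdot 1 \frac{1}{-3 + 1}} = \left(-7\right) \frac{1}{10} + \frac{7}{2 \cdot 1 \frac{1}{-2}} = - \frac{7}{10} + \frac{7}{2 \cdot 1 \left(- \frac{1}{2}\right)} = - \frac{7}{10} + \frac{7}{-1} = - \frac{7}{10} + 7 \left(-1\right) = - \frac{7}{10} - 7 = - \frac{77}{10} \approx -7.7$)
$\left(\left(\left(\left(-17 + 3\right) + h\right) + 13\right) + E\right) \left(-138\right) = \left(\left(\left(\left(-17 + 3\right) - \frac{77}{10}\right) + 13\right) + \frac{5}{4}\right) \left(-138\right) = \left(\left(\left(-14 - \frac{77}{10}\right) + 13\right) + \frac{5}{4}\right) \left(-138\right) = \left(\left(- \frac{217}{10} + 13\right) + \frac{5}{4}\right) \left(-138\right) = \left(- \frac{87}{10} + \frac{5}{4}\right) \left(-138\right) = \left(- \frac{149}{20}\right) \left(-138\right) = \frac{10281}{10}$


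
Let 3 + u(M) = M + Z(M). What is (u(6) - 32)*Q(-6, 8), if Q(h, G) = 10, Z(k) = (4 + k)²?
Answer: 710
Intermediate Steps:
u(M) = -3 + M + (4 + M)² (u(M) = -3 + (M + (4 + M)²) = -3 + M + (4 + M)²)
(u(6) - 32)*Q(-6, 8) = ((-3 + 6 + (4 + 6)²) - 32)*10 = ((-3 + 6 + 10²) - 32)*10 = ((-3 + 6 + 100) - 32)*10 = (103 - 32)*10 = 71*10 = 710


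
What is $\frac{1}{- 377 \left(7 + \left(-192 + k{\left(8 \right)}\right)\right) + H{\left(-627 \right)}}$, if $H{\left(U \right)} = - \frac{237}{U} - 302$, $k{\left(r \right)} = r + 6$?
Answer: $\frac{209}{13410564} \approx 1.5585 \cdot 10^{-5}$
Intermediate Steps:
$k{\left(r \right)} = 6 + r$
$H{\left(U \right)} = -302 - \frac{237}{U}$ ($H{\left(U \right)} = - \frac{237}{U} - 302 = -302 - \frac{237}{U}$)
$\frac{1}{- 377 \left(7 + \left(-192 + k{\left(8 \right)}\right)\right) + H{\left(-627 \right)}} = \frac{1}{- 377 \left(7 + \left(-192 + \left(6 + 8\right)\right)\right) - \left(302 + \frac{237}{-627}\right)} = \frac{1}{- 377 \left(7 + \left(-192 + 14\right)\right) - \frac{63039}{209}} = \frac{1}{- 377 \left(7 - 178\right) + \left(-302 + \frac{79}{209}\right)} = \frac{1}{\left(-377\right) \left(-171\right) - \frac{63039}{209}} = \frac{1}{64467 - \frac{63039}{209}} = \frac{1}{\frac{13410564}{209}} = \frac{209}{13410564}$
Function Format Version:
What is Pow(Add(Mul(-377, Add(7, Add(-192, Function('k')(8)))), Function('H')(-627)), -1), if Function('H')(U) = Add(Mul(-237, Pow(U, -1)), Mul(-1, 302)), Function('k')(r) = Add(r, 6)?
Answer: Rational(209, 13410564) ≈ 1.5585e-5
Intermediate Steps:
Function('k')(r) = Add(6, r)
Function('H')(U) = Add(-302, Mul(-237, Pow(U, -1))) (Function('H')(U) = Add(Mul(-237, Pow(U, -1)), -302) = Add(-302, Mul(-237, Pow(U, -1))))
Pow(Add(Mul(-377, Add(7, Add(-192, Function('k')(8)))), Function('H')(-627)), -1) = Pow(Add(Mul(-377, Add(7, Add(-192, Add(6, 8)))), Add(-302, Mul(-237, Pow(-627, -1)))), -1) = Pow(Add(Mul(-377, Add(7, Add(-192, 14))), Add(-302, Mul(-237, Rational(-1, 627)))), -1) = Pow(Add(Mul(-377, Add(7, -178)), Add(-302, Rational(79, 209))), -1) = Pow(Add(Mul(-377, -171), Rational(-63039, 209)), -1) = Pow(Add(64467, Rational(-63039, 209)), -1) = Pow(Rational(13410564, 209), -1) = Rational(209, 13410564)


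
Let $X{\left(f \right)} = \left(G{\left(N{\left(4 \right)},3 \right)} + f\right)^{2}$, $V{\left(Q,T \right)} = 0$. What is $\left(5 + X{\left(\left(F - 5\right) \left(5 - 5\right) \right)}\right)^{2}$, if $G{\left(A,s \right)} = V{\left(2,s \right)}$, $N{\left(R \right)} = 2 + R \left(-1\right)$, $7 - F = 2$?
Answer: $25$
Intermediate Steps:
$F = 5$ ($F = 7 - 2 = 5$)
$N{\left(R \right)} = 2 - R$
$G{\left(A,s \right)} = 0$
$X{\left(f \right)} = f^{2}$ ($X{\left(f \right)} = \left(0 + f\right)^{2} = f^{2}$)
$\left(5 + X{\left(\left(F - 5\right) \left(5 - 5\right) \right)}\right)^{2} = \left(5 + \left(\left(5 - 5\right) \left(5 - 5\right)\right)^{2}\right)^{2} = \left(5 + \left(0 \cdot 0\right)^{2}\right)^{2} = \left(5 + 0^{2}\right)^{2} = \left(5 + 0\right)^{2} = 5^{2} = 25$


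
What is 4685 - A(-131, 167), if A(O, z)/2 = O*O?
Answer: -29637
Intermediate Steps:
A(O, z) = 2*O² (A(O, z) = 2*(O*O) = 2*O²)
4685 - A(-131, 167) = 4685 - 2*(-131)² = 4685 - 2*17161 = 4685 - 1*34322 = 4685 - 34322 = -29637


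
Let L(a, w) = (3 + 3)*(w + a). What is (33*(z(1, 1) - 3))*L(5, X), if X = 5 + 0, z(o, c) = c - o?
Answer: -5940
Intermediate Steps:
X = 5
L(a, w) = 6*a + 6*w (L(a, w) = 6*(a + w) = 6*a + 6*w)
(33*(z(1, 1) - 3))*L(5, X) = (33*((1 - 1*1) - 3))*(6*5 + 6*5) = (33*((1 - 1) - 3))*(30 + 30) = (33*(0 - 3))*60 = (33*(-3))*60 = -99*60 = -5940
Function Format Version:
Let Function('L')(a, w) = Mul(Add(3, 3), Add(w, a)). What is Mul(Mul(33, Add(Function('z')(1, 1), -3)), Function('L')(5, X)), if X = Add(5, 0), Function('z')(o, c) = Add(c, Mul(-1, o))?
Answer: -5940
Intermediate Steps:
X = 5
Function('L')(a, w) = Add(Mul(6, a), Mul(6, w)) (Function('L')(a, w) = Mul(6, Add(a, w)) = Add(Mul(6, a), Mul(6, w)))
Mul(Mul(33, Add(Function('z')(1, 1), -3)), Function('L')(5, X)) = Mul(Mul(33, Add(Add(1, Mul(-1, 1)), -3)), Add(Mul(6, 5), Mul(6, 5))) = Mul(Mul(33, Add(Add(1, -1), -3)), Add(30, 30)) = Mul(Mul(33, Add(0, -3)), 60) = Mul(Mul(33, -3), 60) = Mul(-99, 60) = -5940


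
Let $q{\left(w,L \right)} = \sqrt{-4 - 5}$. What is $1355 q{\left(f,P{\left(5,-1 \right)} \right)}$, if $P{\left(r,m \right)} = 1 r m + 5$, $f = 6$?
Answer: $4065 i \approx 4065.0 i$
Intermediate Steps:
$P{\left(r,m \right)} = 5 + m r$ ($P{\left(r,m \right)} = r m + 5 = m r + 5 = 5 + m r$)
$q{\left(w,L \right)} = 3 i$ ($q{\left(w,L \right)} = \sqrt{-9} = 3 i$)
$1355 q{\left(f,P{\left(5,-1 \right)} \right)} = 1355 \cdot 3 i = 4065 i$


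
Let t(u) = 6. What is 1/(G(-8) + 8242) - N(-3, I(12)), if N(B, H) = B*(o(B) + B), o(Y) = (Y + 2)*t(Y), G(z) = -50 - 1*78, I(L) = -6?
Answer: -219077/8114 ≈ -27.000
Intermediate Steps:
G(z) = -128 (G(z) = -50 - 78 = -128)
o(Y) = 12 + 6*Y (o(Y) = (Y + 2)*6 = (2 + Y)*6 = 12 + 6*Y)
N(B, H) = B*(12 + 7*B) (N(B, H) = B*((12 + 6*B) + B) = B*(12 + 7*B))
1/(G(-8) + 8242) - N(-3, I(12)) = 1/(-128 + 8242) - (-3)*(12 + 7*(-3)) = 1/8114 - (-3)*(12 - 21) = 1/8114 - (-3)*(-9) = 1/8114 - 1*27 = 1/8114 - 27 = -219077/8114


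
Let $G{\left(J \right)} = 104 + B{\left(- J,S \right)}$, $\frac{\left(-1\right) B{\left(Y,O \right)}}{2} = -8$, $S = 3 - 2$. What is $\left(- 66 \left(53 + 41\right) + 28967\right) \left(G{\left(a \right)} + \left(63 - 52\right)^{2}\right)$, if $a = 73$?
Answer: $5485883$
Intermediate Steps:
$S = 1$ ($S = 3 - 2 = 1$)
$B{\left(Y,O \right)} = 16$ ($B{\left(Y,O \right)} = \left(-2\right) \left(-8\right) = 16$)
$G{\left(J \right)} = 120$ ($G{\left(J \right)} = 104 + 16 = 120$)
$\left(- 66 \left(53 + 41\right) + 28967\right) \left(G{\left(a \right)} + \left(63 - 52\right)^{2}\right) = \left(- 66 \left(53 + 41\right) + 28967\right) \left(120 + \left(63 - 52\right)^{2}\right) = \left(\left(-66\right) 94 + 28967\right) \left(120 + 11^{2}\right) = \left(-6204 + 28967\right) \left(120 + 121\right) = 22763 \cdot 241 = 5485883$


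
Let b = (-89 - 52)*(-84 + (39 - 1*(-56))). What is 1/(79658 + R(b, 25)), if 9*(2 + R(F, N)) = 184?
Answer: 9/717088 ≈ 1.2551e-5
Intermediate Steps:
b = -1551 (b = -141*(-84 + (39 + 56)) = -141*(-84 + 95) = -141*11 = -1551)
R(F, N) = 166/9 (R(F, N) = -2 + (⅑)*184 = -2 + 184/9 = 166/9)
1/(79658 + R(b, 25)) = 1/(79658 + 166/9) = 1/(717088/9) = 9/717088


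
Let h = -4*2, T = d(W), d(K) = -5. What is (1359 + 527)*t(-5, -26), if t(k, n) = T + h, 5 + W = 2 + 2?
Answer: -24518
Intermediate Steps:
W = -1 (W = -5 + (2 + 2) = -5 + 4 = -1)
T = -5
h = -8
t(k, n) = -13 (t(k, n) = -5 - 8 = -13)
(1359 + 527)*t(-5, -26) = (1359 + 527)*(-13) = 1886*(-13) = -24518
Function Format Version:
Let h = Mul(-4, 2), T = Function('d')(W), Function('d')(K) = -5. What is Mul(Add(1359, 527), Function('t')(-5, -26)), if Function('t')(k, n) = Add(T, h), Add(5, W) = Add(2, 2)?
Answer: -24518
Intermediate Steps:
W = -1 (W = Add(-5, Add(2, 2)) = Add(-5, 4) = -1)
T = -5
h = -8
Function('t')(k, n) = -13 (Function('t')(k, n) = Add(-5, -8) = -13)
Mul(Add(1359, 527), Function('t')(-5, -26)) = Mul(Add(1359, 527), -13) = Mul(1886, -13) = -24518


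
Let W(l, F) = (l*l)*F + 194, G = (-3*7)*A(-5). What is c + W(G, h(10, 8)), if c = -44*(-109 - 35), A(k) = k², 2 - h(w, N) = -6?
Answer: 2211530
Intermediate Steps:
h(w, N) = 8 (h(w, N) = 2 - 1*(-6) = 2 + 6 = 8)
G = -525 (G = -3*7*(-5)² = -21*25 = -525)
W(l, F) = 194 + F*l² (W(l, F) = l²*F + 194 = F*l² + 194 = 194 + F*l²)
c = 6336 (c = -44*(-144) = 6336)
c + W(G, h(10, 8)) = 6336 + (194 + 8*(-525)²) = 6336 + (194 + 8*275625) = 6336 + (194 + 2205000) = 6336 + 2205194 = 2211530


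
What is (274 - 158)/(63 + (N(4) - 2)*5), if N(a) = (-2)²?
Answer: 116/73 ≈ 1.5890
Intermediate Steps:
N(a) = 4
(274 - 158)/(63 + (N(4) - 2)*5) = (274 - 158)/(63 + (4 - 2)*5) = 116/(63 + 2*5) = 116/(63 + 10) = 116/73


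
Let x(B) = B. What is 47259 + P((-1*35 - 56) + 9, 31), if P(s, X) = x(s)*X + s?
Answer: 44635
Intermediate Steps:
P(s, X) = s + X*s (P(s, X) = s*X + s = X*s + s = s + X*s)
47259 + P((-1*35 - 56) + 9, 31) = 47259 + ((-1*35 - 56) + 9)*(1 + 31) = 47259 + ((-35 - 56) + 9)*32 = 47259 + (-91 + 9)*32 = 47259 - 82*32 = 47259 - 2624 = 44635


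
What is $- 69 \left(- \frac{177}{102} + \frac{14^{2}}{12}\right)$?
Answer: $- \frac{34247}{34} \approx -1007.3$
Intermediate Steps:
$- 69 \left(- \frac{177}{102} + \frac{14^{2}}{12}\right) = - 69 \left(\left(-177\right) \frac{1}{102} + 196 \cdot \frac{1}{12}\right) = - 69 \left(- \frac{59}{34} + \frac{49}{3}\right) = \left(-69\right) \frac{1489}{102} = - \frac{34247}{34}$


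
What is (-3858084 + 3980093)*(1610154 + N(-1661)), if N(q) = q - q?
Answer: 196453279386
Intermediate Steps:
N(q) = 0
(-3858084 + 3980093)*(1610154 + N(-1661)) = (-3858084 + 3980093)*(1610154 + 0) = 122009*1610154 = 196453279386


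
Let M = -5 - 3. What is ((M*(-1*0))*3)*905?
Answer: 0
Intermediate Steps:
M = -8
((M*(-1*0))*3)*905 = (-(-8)*0*3)*905 = (-8*0*3)*905 = (0*3)*905 = 0*905 = 0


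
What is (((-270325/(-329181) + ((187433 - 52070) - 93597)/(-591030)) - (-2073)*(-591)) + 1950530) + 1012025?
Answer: 18779100459958348/10808658135 ≈ 1.7374e+6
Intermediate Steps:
(((-270325/(-329181) + ((187433 - 52070) - 93597)/(-591030)) - (-2073)*(-591)) + 1950530) + 1012025 = (((-270325*(-1/329181) + (135363 - 93597)*(-1/591030)) - 1*1225143) + 1950530) + 1012025 = (((270325/329181 + 41766*(-1/591030)) - 1225143) + 1950530) + 1012025 = (((270325/329181 - 6961/98505) - 1225143) + 1950530) + 1012025 = ((8112311728/10808658135 - 1225143) + 1950530) + 1012025 = (-13242143741176577/10808658135 + 1950530) + 1012025 = 7840468210884973/10808658135 + 1012025 = 18779100459958348/10808658135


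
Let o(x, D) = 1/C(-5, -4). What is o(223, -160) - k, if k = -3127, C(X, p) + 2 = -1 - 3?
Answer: 18761/6 ≈ 3126.8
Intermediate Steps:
C(X, p) = -6 (C(X, p) = -2 + (-1 - 3) = -2 - 4 = -6)
o(x, D) = -1/6 (o(x, D) = 1/(-6) = -1/6)
o(223, -160) - k = -1/6 - 1*(-3127) = -1/6 + 3127 = 18761/6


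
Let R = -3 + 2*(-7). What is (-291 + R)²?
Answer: 94864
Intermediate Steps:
R = -17 (R = -3 - 14 = -17)
(-291 + R)² = (-291 - 17)² = (-308)² = 94864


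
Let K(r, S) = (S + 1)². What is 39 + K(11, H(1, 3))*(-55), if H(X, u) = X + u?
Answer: -1336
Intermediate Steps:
K(r, S) = (1 + S)²
39 + K(11, H(1, 3))*(-55) = 39 + (1 + (1 + 3))²*(-55) = 39 + (1 + 4)²*(-55) = 39 + 5²*(-55) = 39 + 25*(-55) = 39 - 1375 = -1336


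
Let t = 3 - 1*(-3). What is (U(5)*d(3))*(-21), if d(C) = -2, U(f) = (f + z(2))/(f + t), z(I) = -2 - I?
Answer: 42/11 ≈ 3.8182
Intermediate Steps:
t = 6 (t = 3 + 3 = 6)
U(f) = (-4 + f)/(6 + f) (U(f) = (f + (-2 - 1*2))/(f + 6) = (f + (-2 - 2))/(6 + f) = (f - 4)/(6 + f) = (-4 + f)/(6 + f))
(U(5)*d(3))*(-21) = (((-4 + 5)/(6 + 5))*(-2))*(-21) = ((1/11)*(-2))*(-21) = -2/11*(-21) = 42/11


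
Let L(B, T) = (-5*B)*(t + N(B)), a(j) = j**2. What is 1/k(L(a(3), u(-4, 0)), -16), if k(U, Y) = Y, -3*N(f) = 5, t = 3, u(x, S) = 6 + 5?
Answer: -1/16 ≈ -0.062500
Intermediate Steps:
u(x, S) = 11
N(f) = -5/3 (N(f) = -1/3*5 = -5/3)
L(B, T) = -20*B/3 (L(B, T) = (-5*B)*(3 - 5/3) = -5*B*(4/3) = -20*B/3)
1/k(L(a(3), u(-4, 0)), -16) = 1/(-16) = -1/16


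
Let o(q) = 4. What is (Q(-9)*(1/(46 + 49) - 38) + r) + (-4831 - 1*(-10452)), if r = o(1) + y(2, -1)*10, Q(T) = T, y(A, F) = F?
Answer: 565906/95 ≈ 5956.9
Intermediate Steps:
r = -6 (r = 4 - 1*10 = 4 - 10 = -6)
(Q(-9)*(1/(46 + 49) - 38) + r) + (-4831 - 1*(-10452)) = (-9*(1/(46 + 49) - 38) - 6) + (-4831 - 1*(-10452)) = (-9*(1/95 - 38) - 6) + (-4831 + 10452) = (-9*(1/95 - 38) - 6) + 5621 = (-9*(-3609/95) - 6) + 5621 = (32481/95 - 6) + 5621 = 31911/95 + 5621 = 565906/95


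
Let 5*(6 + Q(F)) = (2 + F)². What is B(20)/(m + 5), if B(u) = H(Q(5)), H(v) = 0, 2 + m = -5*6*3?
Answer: 0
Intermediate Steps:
Q(F) = -6 + (2 + F)²/5
m = -92 (m = -2 - 5*6*3 = -2 - 30*3 = -2 - 90 = -92)
B(u) = 0
B(20)/(m + 5) = 0/(-92 + 5) = 0/(-87) = -1/87*0 = 0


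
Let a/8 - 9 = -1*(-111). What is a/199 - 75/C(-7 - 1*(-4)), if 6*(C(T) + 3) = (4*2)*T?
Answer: 21645/1393 ≈ 15.538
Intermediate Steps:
a = 960 (a = 72 + 8*(-1*(-111)) = 72 + 8*111 = 72 + 888 = 960)
C(T) = -3 + 4*T/3 (C(T) = -3 + ((4*2)*T)/6 = -3 + (8*T)/6 = -3 + 4*T/3)
a/199 - 75/C(-7 - 1*(-4)) = 960/199 - 75/(-3 + 4*(-7 - 1*(-4))/3) = 960*(1/199) - 75/(-3 + 4*(-7 + 4)/3) = 960/199 - 75/(-3 + (4/3)*(-3)) = 960/199 - 75/(-3 - 4) = 960/199 - 75/(-7) = 960/199 - 75*(-1/7) = 960/199 + 75/7 = 21645/1393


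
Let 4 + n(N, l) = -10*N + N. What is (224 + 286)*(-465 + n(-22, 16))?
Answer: -138210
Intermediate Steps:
n(N, l) = -4 - 9*N (n(N, l) = -4 + (-10*N + N) = -4 - 9*N)
(224 + 286)*(-465 + n(-22, 16)) = (224 + 286)*(-465 + (-4 - 9*(-22))) = 510*(-465 + (-4 + 198)) = 510*(-465 + 194) = 510*(-271) = -138210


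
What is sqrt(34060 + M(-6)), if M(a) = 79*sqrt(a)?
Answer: sqrt(34060 + 79*I*sqrt(6)) ≈ 184.55 + 0.5243*I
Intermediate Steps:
sqrt(34060 + M(-6)) = sqrt(34060 + 79*sqrt(-6)) = sqrt(34060 + 79*(I*sqrt(6))) = sqrt(34060 + 79*I*sqrt(6))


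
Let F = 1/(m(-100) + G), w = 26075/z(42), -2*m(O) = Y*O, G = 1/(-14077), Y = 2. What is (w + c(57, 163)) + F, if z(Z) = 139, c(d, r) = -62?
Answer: 24576158146/195670161 ≈ 125.60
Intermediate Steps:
G = -1/14077 ≈ -7.1038e-5
m(O) = -O
w = 26075/139 ≈ 187.59
F = 14077/1407699 (F = 1/(-1*(-100) - 1/14077) = 1/(100 - 1/14077) = 1/(1407699/14077) = 14077/1407699 ≈ 0.010000)
(w + c(57, 163)) + F = (26075/139 - 62) + 14077/1407699 = 17457/139 + 14077/1407699 = 24576158146/195670161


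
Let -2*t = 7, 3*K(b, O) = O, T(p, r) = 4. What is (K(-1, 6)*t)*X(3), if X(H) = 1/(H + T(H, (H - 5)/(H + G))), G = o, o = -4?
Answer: -1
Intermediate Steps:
G = -4
K(b, O) = O/3
t = -7/2 (t = -½*7 = -7/2 ≈ -3.5000)
X(H) = 1/(4 + H) (X(H) = 1/(H + 4) = 1/(4 + H))
(K(-1, 6)*t)*X(3) = (((⅓)*6)*(-7/2))/(4 + 3) = (2*(-7/2))/7 = -7*⅐ = -1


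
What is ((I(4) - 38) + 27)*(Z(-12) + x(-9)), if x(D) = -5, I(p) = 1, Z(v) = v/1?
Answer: 170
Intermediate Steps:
Z(v) = v (Z(v) = v*1 = v)
((I(4) - 38) + 27)*(Z(-12) + x(-9)) = ((1 - 38) + 27)*(-12 - 5) = (-37 + 27)*(-17) = -10*(-17) = 170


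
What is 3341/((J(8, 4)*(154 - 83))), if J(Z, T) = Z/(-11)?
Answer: -36751/568 ≈ -64.703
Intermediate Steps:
J(Z, T) = -Z/11 (J(Z, T) = Z*(-1/11) = -Z/11)
3341/((J(8, 4)*(154 - 83))) = 3341/(((-1/11*8)*(154 - 83))) = 3341/((-8/11*71)) = 3341/(-568/11) = 3341*(-11/568) = -36751/568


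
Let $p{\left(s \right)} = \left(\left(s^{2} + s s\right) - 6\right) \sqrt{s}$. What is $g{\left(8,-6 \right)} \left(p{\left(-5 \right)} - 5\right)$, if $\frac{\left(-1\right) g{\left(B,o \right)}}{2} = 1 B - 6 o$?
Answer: $440 - 3872 i \sqrt{5} \approx 440.0 - 8658.1 i$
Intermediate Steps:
$p{\left(s \right)} = \sqrt{s} \left(-6 + 2 s^{2}\right)$ ($p{\left(s \right)} = \left(\left(s^{2} + s^{2}\right) - 6\right) \sqrt{s} = \left(2 s^{2} - 6\right) \sqrt{s} = \left(-6 + 2 s^{2}\right) \sqrt{s} = \sqrt{s} \left(-6 + 2 s^{2}\right)$)
$g{\left(B,o \right)} = - 2 B + 12 o$ ($g{\left(B,o \right)} = - 2 \left(1 B - 6 o\right) = - 2 \left(B - 6 o\right) = - 2 B + 12 o$)
$g{\left(8,-6 \right)} \left(p{\left(-5 \right)} - 5\right) = \left(\left(-2\right) 8 + 12 \left(-6\right)\right) \left(2 \sqrt{-5} \left(-3 + \left(-5\right)^{2}\right) - 5\right) = \left(-16 - 72\right) \left(2 i \sqrt{5} \left(-3 + 25\right) - 5\right) = - 88 \left(2 i \sqrt{5} \cdot 22 - 5\right) = - 88 \left(44 i \sqrt{5} - 5\right) = - 88 \left(-5 + 44 i \sqrt{5}\right) = 440 - 3872 i \sqrt{5}$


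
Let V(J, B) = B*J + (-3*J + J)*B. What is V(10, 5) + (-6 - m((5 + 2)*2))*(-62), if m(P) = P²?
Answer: 12474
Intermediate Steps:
V(J, B) = -B*J (V(J, B) = B*J + (-2*J)*B = B*J - 2*B*J = -B*J)
V(10, 5) + (-6 - m((5 + 2)*2))*(-62) = -1*5*10 + (-6 - ((5 + 2)*2)²)*(-62) = -50 + (-6 - (7*2)²)*(-62) = -50 + (-6 - 1*14²)*(-62) = -50 + (-6 - 1*196)*(-62) = -50 + (-6 - 196)*(-62) = -50 - 202*(-62) = -50 + 12524 = 12474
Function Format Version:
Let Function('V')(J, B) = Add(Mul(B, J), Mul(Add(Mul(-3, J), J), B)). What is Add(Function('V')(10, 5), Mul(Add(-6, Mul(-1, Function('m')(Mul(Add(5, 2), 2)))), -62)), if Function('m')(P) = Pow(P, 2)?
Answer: 12474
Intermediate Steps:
Function('V')(J, B) = Mul(-1, B, J) (Function('V')(J, B) = Add(Mul(B, J), Mul(Mul(-2, J), B)) = Add(Mul(B, J), Mul(-2, B, J)) = Mul(-1, B, J))
Add(Function('V')(10, 5), Mul(Add(-6, Mul(-1, Function('m')(Mul(Add(5, 2), 2)))), -62)) = Add(Mul(-1, 5, 10), Mul(Add(-6, Mul(-1, Pow(Mul(Add(5, 2), 2), 2))), -62)) = Add(-50, Mul(Add(-6, Mul(-1, Pow(Mul(7, 2), 2))), -62)) = Add(-50, Mul(Add(-6, Mul(-1, Pow(14, 2))), -62)) = Add(-50, Mul(Add(-6, Mul(-1, 196)), -62)) = Add(-50, Mul(Add(-6, -196), -62)) = Add(-50, Mul(-202, -62)) = Add(-50, 12524) = 12474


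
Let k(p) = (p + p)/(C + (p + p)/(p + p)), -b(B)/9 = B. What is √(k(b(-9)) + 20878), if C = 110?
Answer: 38*√19795/37 ≈ 144.50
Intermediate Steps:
b(B) = -9*B
k(p) = 2*p/111 (k(p) = (p + p)/(110 + (p + p)/(p + p)) = (2*p)/(110 + (2*p)/((2*p))) = (2*p)/(110 + (2*p)*(1/(2*p))) = (2*p)/(110 + 1) = (2*p)/111 = (2*p)*(1/111) = 2*p/111)
√(k(b(-9)) + 20878) = √(2*(-9*(-9))/111 + 20878) = √((2/111)*81 + 20878) = √(54/37 + 20878) = √(772540/37) = 38*√19795/37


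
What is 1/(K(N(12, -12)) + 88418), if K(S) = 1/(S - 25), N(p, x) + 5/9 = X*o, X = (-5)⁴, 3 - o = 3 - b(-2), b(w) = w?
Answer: 11480/1015038631 ≈ 1.1310e-5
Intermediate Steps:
o = -2 (o = 3 - (3 - 1*(-2)) = 3 - (3 + 2) = 3 - 1*5 = 3 - 5 = -2)
X = 625
N(p, x) = -11255/9 (N(p, x) = -5/9 + 625*(-2) = -5/9 - 1250 = -11255/9)
K(S) = 1/(-25 + S)
1/(K(N(12, -12)) + 88418) = 1/(1/(-25 - 11255/9) + 88418) = 1/(1/(-11480/9) + 88418) = 1/(-9/11480 + 88418) = 1/(1015038631/11480) = 11480/1015038631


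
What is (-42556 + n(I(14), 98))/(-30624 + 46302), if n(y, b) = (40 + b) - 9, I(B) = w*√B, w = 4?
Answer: -42427/15678 ≈ -2.7062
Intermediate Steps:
I(B) = 4*√B
n(y, b) = 31 + b
(-42556 + n(I(14), 98))/(-30624 + 46302) = (-42556 + (31 + 98))/(-30624 + 46302) = (-42556 + 129)/15678 = -42427*1/15678 = -42427/15678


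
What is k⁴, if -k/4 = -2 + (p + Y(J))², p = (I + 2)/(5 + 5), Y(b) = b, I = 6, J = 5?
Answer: 100218038722816/390625 ≈ 2.5656e+8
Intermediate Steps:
p = ⅘ (p = (6 + 2)/(5 + 5) = 8/10 = 8*(⅒) = ⅘ ≈ 0.80000)
k = -3164/25 (k = -4*(-2 + (⅘ + 5)²) = -4*(-2 + (29/5)²) = -4*(-2 + 841/25) = -4*791/25 = -3164/25 ≈ -126.56)
k⁴ = (-3164/25)⁴ = 100218038722816/390625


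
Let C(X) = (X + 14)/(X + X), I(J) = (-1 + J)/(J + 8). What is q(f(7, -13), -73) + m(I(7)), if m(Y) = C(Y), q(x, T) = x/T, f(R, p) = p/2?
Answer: 2641/146 ≈ 18.089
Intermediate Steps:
f(R, p) = p/2 (f(R, p) = p*(½) = p/2)
I(J) = (-1 + J)/(8 + J)
C(X) = (14 + X)/(2*X) (C(X) = (14 + X)/((2*X)) = (14 + X)*(1/(2*X)) = (14 + X)/(2*X))
m(Y) = (14 + Y)/(2*Y)
q(f(7, -13), -73) + m(I(7)) = ((½)*(-13))/(-73) + (14 + (-1 + 7)/(8 + 7))/(2*(((-1 + 7)/(8 + 7)))) = -13/2*(-1/73) + (14 + 6/15)/(2*((6/15))) = 13/146 + (14 + (1/15)*6)/(2*(((1/15)*6))) = 13/146 + (14 + ⅖)/(2*(⅖)) = 13/146 + (½)*(5/2)*(72/5) = 13/146 + 18 = 2641/146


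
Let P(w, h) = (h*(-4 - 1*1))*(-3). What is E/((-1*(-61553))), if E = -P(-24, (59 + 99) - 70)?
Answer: -1320/61553 ≈ -0.021445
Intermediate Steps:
P(w, h) = 15*h (P(w, h) = (h*(-4 - 1))*(-3) = (h*(-5))*(-3) = -5*h*(-3) = 15*h)
E = -1320 (E = -15*((59 + 99) - 70) = -15*(158 - 70) = -15*88 = -1*1320 = -1320)
E/((-1*(-61553))) = -1320/((-1*(-61553))) = -1320/61553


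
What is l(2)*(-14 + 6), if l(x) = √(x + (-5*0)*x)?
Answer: -8*√2 ≈ -11.314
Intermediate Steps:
l(x) = √x (l(x) = √(x + 0*x) = √(x + 0) = √x)
l(2)*(-14 + 6) = √2*(-14 + 6) = √2*(-8) = -8*√2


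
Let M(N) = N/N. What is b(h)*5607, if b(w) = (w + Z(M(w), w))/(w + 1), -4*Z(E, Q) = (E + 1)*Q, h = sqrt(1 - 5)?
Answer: 11214/5 + 5607*I/5 ≈ 2242.8 + 1121.4*I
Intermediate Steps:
h = 2*I (h = sqrt(-4) = 2*I ≈ 2.0*I)
M(N) = 1
Z(E, Q) = -Q*(1 + E)/4 (Z(E, Q) = -(E + 1)*Q/4 = -(1 + E)*Q/4 = -Q*(1 + E)/4)
b(w) = w/(2*(1 + w)) (b(w) = (w - w*(1 + 1)/4)/(w + 1) = (w - 1/4*w*2)/(1 + w) = (w - w/2)/(1 + w) = (w/2)/(1 + w) = w/(2*(1 + w)))
b(h)*5607 = ((2*I)/(2*(1 + 2*I)))*5607 = ((2*I)*((1 - 2*I)/5)/2)*5607 = (I*(1 - 2*I)/5)*5607 = 5607*I*(1 - 2*I)/5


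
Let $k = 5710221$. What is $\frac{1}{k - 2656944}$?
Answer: $\frac{1}{3053277} \approx 3.2752 \cdot 10^{-7}$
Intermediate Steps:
$\frac{1}{k - 2656944} = \frac{1}{5710221 - 2656944} = \frac{1}{3053277}$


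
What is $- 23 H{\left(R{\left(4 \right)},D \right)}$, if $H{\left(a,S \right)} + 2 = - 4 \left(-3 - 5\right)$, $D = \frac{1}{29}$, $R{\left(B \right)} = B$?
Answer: $-690$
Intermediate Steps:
$D = \frac{1}{29} \approx 0.034483$
$H{\left(a,S \right)} = 30$ ($H{\left(a,S \right)} = -2 - 4 \left(-3 - 5\right) = -2 - -32 = -2 + 32 = 30$)
$- 23 H{\left(R{\left(4 \right)},D \right)} = \left(-23\right) 30 = -690$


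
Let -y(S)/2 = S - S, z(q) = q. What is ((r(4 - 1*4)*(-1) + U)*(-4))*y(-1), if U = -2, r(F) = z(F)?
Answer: 0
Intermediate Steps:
r(F) = F
y(S) = 0 (y(S) = -2*(S - S) = -2*0 = 0)
((r(4 - 1*4)*(-1) + U)*(-4))*y(-1) = (((4 - 1*4)*(-1) - 2)*(-4))*0 = (((4 - 4)*(-1) - 2)*(-4))*0 = ((0*(-1) - 2)*(-4))*0 = ((0 - 2)*(-4))*0 = -2*(-4)*0 = 8*0 = 0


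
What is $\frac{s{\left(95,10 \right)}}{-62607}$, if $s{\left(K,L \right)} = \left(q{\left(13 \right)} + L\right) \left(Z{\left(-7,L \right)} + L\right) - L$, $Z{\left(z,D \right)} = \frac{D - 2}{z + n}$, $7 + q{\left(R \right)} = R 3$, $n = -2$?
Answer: $- \frac{1118}{187821} \approx -0.0059525$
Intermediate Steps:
$q{\left(R \right)} = -7 + 3 R$ ($q{\left(R \right)} = -7 + R 3 = -7 + 3 R$)
$Z{\left(z,D \right)} = \frac{-2 + D}{-2 + z}$ ($Z{\left(z,D \right)} = \frac{D - 2}{z - 2} = \frac{-2 + D}{-2 + z}$)
$s{\left(K,L \right)} = - L + \left(32 + L\right) \left(\frac{2}{9} + \frac{8 L}{9}\right)$ ($s{\left(K,L \right)} = \left(\left(-7 + 3 \cdot 13\right) + L\right) \left(\frac{-2 + L}{-2 - 7} + L\right) - L = \left(\left(-7 + 39\right) + L\right) \left(\frac{-2 + L}{-9} + L\right) - L = \left(32 + L\right) \left(- \frac{-2 + L}{9} + L\right) - L = \left(32 + L\right) \left(\left(\frac{2}{9} - \frac{L}{9}\right) + L\right) - L = \left(32 + L\right) \left(\frac{2}{9} + \frac{8 L}{9}\right) - L = - L + \left(32 + L\right) \left(\frac{2}{9} + \frac{8 L}{9}\right)$)
$\frac{s{\left(95,10 \right)}}{-62607} = \frac{\frac{64}{9} + \frac{8 \cdot 10^{2}}{9} + \frac{83}{3} \cdot 10}{-62607} = \left(\frac{64}{9} + \frac{8}{9} \cdot 100 + \frac{830}{3}\right) \left(- \frac{1}{62607}\right) = \left(\frac{64}{9} + \frac{800}{9} + \frac{830}{3}\right) \left(- \frac{1}{62607}\right) = \frac{1118}{3} \left(- \frac{1}{62607}\right) = - \frac{1118}{187821}$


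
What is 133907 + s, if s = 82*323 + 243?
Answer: 160636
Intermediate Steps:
s = 26729 (s = 26486 + 243 = 26729)
133907 + s = 133907 + 26729 = 160636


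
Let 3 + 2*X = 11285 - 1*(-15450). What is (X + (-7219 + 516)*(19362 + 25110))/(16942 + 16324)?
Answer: -149041225/16633 ≈ -8960.6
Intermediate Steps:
X = 13366 (X = -3/2 + (11285 - 1*(-15450))/2 = -3/2 + (11285 + 15450)/2 = -3/2 + (½)*26735 = -3/2 + 26735/2 = 13366)
(X + (-7219 + 516)*(19362 + 25110))/(16942 + 16324) = (13366 + (-7219 + 516)*(19362 + 25110))/(16942 + 16324) = (13366 - 6703*44472)/33266 = (13366 - 298095816)*(1/33266) = -298082450*1/33266 = -149041225/16633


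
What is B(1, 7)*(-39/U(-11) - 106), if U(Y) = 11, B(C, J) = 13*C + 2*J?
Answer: -32535/11 ≈ -2957.7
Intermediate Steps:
B(C, J) = 2*J + 13*C
B(1, 7)*(-39/U(-11) - 106) = (2*7 + 13*1)*(-39/11 - 106) = (14 + 13)*(-39*1/11 - 106) = 27*(-39/11 - 106) = 27*(-1205/11) = -32535/11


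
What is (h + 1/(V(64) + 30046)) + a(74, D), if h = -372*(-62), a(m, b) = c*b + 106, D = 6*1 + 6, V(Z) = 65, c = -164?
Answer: 638413423/30111 ≈ 21202.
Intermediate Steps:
D = 12 (D = 6 + 6 = 12)
a(m, b) = 106 - 164*b (a(m, b) = -164*b + 106 = 106 - 164*b)
h = 23064
(h + 1/(V(64) + 30046)) + a(74, D) = (23064 + 1/(65 + 30046)) + (106 - 164*12) = (23064 + 1/30111) + (106 - 1968) = (23064 + 1/30111) - 1862 = 694480105/30111 - 1862 = 638413423/30111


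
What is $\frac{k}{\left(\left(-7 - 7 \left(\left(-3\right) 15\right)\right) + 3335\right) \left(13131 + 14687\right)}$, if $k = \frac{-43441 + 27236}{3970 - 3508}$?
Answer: $- \frac{2315}{6688504284} \approx -3.4612 \cdot 10^{-7}$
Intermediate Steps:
$k = - \frac{2315}{66}$ ($k = - \frac{16205}{462} = \left(-16205\right) \frac{1}{462} = - \frac{2315}{66} \approx -35.076$)
$\frac{k}{\left(\left(-7 - 7 \left(\left(-3\right) 15\right)\right) + 3335\right) \left(13131 + 14687\right)} = - \frac{2315}{66 \left(\left(-7 - 7 \left(\left(-3\right) 15\right)\right) + 3335\right) \left(13131 + 14687\right)} = - \frac{2315}{66 \left(\left(-7 - -315\right) + 3335\right) 27818} = - \frac{2315}{66 \left(\left(-7 + 315\right) + 3335\right) 27818} = - \frac{2315}{66 \left(308 + 3335\right) 27818} = - \frac{2315}{66 \cdot 3643 \cdot 27818} = - \frac{2315}{66 \cdot 101340974} = \left(- \frac{2315}{66}\right) \frac{1}{101340974} = - \frac{2315}{6688504284}$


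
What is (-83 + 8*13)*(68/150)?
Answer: 238/25 ≈ 9.5200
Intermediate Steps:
(-83 + 8*13)*(68/150) = (-83 + 104)*(68*(1/150)) = 21*(34/75) = 238/25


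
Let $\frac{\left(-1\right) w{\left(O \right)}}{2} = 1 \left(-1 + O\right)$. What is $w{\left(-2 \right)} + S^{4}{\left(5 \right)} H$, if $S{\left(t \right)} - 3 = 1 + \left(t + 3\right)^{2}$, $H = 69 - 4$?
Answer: $1389789446$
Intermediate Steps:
$H = 65$
$w{\left(O \right)} = 2 - 2 O$ ($w{\left(O \right)} = - 2 \cdot 1 \left(-1 + O\right) = - 2 \left(-1 + O\right) = 2 - 2 O$)
$S{\left(t \right)} = 4 + \left(3 + t\right)^{2}$ ($S{\left(t \right)} = 3 + \left(1 + \left(t + 3\right)^{2}\right) = 3 + \left(1 + \left(3 + t\right)^{2}\right) = 4 + \left(3 + t\right)^{2}$)
$w{\left(-2 \right)} + S^{4}{\left(5 \right)} H = \left(2 - -4\right) + \left(4 + \left(3 + 5\right)^{2}\right)^{4} \cdot 65 = \left(2 + 4\right) + \left(4 + 8^{2}\right)^{4} \cdot 65 = 6 + \left(4 + 64\right)^{4} \cdot 65 = 6 + 68^{4} \cdot 65 = 6 + 21381376 \cdot 65 = 6 + 1389789440 = 1389789446$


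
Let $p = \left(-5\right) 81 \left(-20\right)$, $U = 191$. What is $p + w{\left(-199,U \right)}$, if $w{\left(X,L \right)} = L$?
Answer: $8291$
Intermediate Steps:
$p = 8100$ ($p = \left(-405\right) \left(-20\right) = 8100$)
$p + w{\left(-199,U \right)} = 8100 + 191 = 8291$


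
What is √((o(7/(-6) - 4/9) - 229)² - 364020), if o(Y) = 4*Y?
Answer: I*√24995459/9 ≈ 555.5*I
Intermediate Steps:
√((o(7/(-6) - 4/9) - 229)² - 364020) = √((4*(7/(-6) - 4/9) - 229)² - 364020) = √((4*(7*(-⅙) - 4*⅑) - 229)² - 364020) = √((4*(-7/6 - 4/9) - 229)² - 364020) = √((4*(-29/18) - 229)² - 364020) = √((-58/9 - 229)² - 364020) = √((-2119/9)² - 364020) = √(4490161/81 - 364020) = √(-24995459/81) = I*√24995459/9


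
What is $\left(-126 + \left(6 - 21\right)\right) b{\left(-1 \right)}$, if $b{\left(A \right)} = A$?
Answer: $141$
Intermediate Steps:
$\left(-126 + \left(6 - 21\right)\right) b{\left(-1 \right)} = \left(-126 + \left(6 - 21\right)\right) \left(-1\right) = \left(-126 - 15\right) \left(-1\right) = \left(-141\right) \left(-1\right) = 141$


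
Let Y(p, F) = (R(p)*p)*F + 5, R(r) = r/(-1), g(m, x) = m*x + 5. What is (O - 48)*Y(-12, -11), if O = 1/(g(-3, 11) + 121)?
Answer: -7091707/93 ≈ -76255.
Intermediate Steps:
g(m, x) = 5 + m*x
R(r) = -r (R(r) = r*(-1) = -r)
Y(p, F) = 5 - F*p² (Y(p, F) = ((-p)*p)*F + 5 = (-p²)*F + 5 = -F*p² + 5 = 5 - F*p²)
O = 1/93 (O = 1/((5 - 3*11) + 121) = 1/((5 - 33) + 121) = 1/(-28 + 121) = 1/93 ≈ 0.010753)
(O - 48)*Y(-12, -11) = (1/93 - 48)*(5 - 1*(-11)*(-12)²) = -4463*(5 - 1*(-11)*144)/93 = -4463*(5 + 1584)/93 = -4463/93*1589 = -7091707/93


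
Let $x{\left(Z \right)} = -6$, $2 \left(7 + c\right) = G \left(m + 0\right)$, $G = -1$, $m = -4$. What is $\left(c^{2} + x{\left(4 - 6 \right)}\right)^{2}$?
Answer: $361$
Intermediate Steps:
$c = -5$ ($c = -7 + \frac{\left(-1\right) \left(-4 + 0\right)}{2} = -7 + \frac{\left(-1\right) \left(-4\right)}{2} = -7 + \frac{1}{2} \cdot 4 = -7 + 2 = -5$)
$\left(c^{2} + x{\left(4 - 6 \right)}\right)^{2} = \left(\left(-5\right)^{2} - 6\right)^{2} = \left(25 - 6\right)^{2} = 19^{2} = 361$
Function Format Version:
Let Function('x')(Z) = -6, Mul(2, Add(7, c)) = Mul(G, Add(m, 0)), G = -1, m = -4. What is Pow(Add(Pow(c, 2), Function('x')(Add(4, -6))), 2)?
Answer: 361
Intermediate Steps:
c = -5 (c = Add(-7, Mul(Rational(1, 2), Mul(-1, Add(-4, 0)))) = Add(-7, Mul(Rational(1, 2), Mul(-1, -4))) = Add(-7, Mul(Rational(1, 2), 4)) = Add(-7, 2) = -5)
Pow(Add(Pow(c, 2), Function('x')(Add(4, -6))), 2) = Pow(Add(Pow(-5, 2), -6), 2) = Pow(Add(25, -6), 2) = Pow(19, 2) = 361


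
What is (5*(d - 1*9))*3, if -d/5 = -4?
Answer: 165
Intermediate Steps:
d = 20 (d = -5*(-4) = 20)
(5*(d - 1*9))*3 = (5*(20 - 1*9))*3 = (5*(20 - 9))*3 = (5*11)*3 = 55*3 = 165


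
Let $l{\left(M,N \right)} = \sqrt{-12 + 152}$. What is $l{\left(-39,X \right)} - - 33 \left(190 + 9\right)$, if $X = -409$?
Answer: $6567 + 2 \sqrt{35} \approx 6578.8$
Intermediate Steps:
$l{\left(M,N \right)} = 2 \sqrt{35}$ ($l{\left(M,N \right)} = \sqrt{140} = 2 \sqrt{35}$)
$l{\left(-39,X \right)} - - 33 \left(190 + 9\right) = 2 \sqrt{35} - - 33 \left(190 + 9\right) = 2 \sqrt{35} - \left(-33\right) 199 = 2 \sqrt{35} - -6567 = 2 \sqrt{35} + 6567 = 6567 + 2 \sqrt{35}$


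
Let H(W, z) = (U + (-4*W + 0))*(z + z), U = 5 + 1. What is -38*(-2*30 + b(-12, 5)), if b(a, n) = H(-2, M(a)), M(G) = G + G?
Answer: 27816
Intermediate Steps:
M(G) = 2*G
U = 6
H(W, z) = 2*z*(6 - 4*W) (H(W, z) = (6 + (-4*W + 0))*(z + z) = (6 - 4*W)*(2*z) = 2*z*(6 - 4*W))
b(a, n) = 56*a (b(a, n) = 4*(2*a)*(3 - 2*(-2)) = 4*(2*a)*(3 + 4) = 4*(2*a)*7 = 56*a)
-38*(-2*30 + b(-12, 5)) = -38*(-2*30 + 56*(-12)) = -38*(-60 - 672) = -38*(-732) = 27816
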